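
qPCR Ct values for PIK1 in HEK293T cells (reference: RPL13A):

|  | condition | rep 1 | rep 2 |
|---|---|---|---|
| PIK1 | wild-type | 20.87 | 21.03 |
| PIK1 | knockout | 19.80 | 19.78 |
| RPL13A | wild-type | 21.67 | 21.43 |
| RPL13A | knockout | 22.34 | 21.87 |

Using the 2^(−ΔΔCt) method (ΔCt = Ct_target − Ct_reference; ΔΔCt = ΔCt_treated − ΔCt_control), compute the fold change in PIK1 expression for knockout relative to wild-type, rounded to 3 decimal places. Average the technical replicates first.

Mean Ct: PIK1 wild-type 20.950; PIK1 knockout 19.790; RPL13A wild-type 21.550; RPL13A knockout 22.105
ΔCt(wild-type) = 20.950 − 21.550 = -0.600
ΔCt(knockout) = 19.790 − 22.105 = -2.315
ΔΔCt = -2.315 − (-0.600) = -1.715
Fold change = 2^(−(-1.715)) = 2^1.715 = 3.2830

3.283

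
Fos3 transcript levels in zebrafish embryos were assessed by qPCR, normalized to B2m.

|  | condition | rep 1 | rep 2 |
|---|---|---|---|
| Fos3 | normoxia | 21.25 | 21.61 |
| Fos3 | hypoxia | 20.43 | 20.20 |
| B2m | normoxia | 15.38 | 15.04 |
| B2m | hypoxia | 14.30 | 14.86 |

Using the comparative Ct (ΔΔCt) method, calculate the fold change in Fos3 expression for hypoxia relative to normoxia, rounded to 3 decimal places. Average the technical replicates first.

1.400

Mean Ct: Fos3 normoxia 21.430; Fos3 hypoxia 20.315; B2m normoxia 15.210; B2m hypoxia 14.580
ΔCt(normoxia) = 21.430 − 15.210 = 6.220
ΔCt(hypoxia) = 20.315 − 14.580 = 5.735
ΔΔCt = 5.735 − 6.220 = -0.485
Fold change = 2^(−(-0.485)) = 2^0.485 = 1.3996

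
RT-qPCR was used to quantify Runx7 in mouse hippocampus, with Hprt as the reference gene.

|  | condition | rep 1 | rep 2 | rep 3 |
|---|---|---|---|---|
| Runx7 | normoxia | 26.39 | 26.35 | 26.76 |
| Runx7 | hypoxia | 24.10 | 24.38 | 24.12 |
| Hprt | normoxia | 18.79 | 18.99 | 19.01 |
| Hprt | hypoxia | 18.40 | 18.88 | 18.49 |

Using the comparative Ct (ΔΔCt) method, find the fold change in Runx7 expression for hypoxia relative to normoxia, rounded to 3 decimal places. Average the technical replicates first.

Mean Ct: Runx7 normoxia 26.500; Runx7 hypoxia 24.200; Hprt normoxia 18.930; Hprt hypoxia 18.590
ΔCt(normoxia) = 26.500 − 18.930 = 7.570
ΔCt(hypoxia) = 24.200 − 18.590 = 5.610
ΔΔCt = 5.610 − 7.570 = -1.960
Fold change = 2^(−(-1.960)) = 2^1.960 = 3.8906

3.891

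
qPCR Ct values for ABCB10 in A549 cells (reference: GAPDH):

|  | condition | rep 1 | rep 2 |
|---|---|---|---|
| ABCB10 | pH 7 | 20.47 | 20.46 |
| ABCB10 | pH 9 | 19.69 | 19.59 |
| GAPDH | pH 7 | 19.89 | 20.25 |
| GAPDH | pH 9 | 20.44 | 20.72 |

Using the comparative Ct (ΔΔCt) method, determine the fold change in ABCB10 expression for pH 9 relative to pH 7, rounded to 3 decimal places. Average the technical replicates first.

2.523

Mean Ct: ABCB10 pH 7 20.465; ABCB10 pH 9 19.640; GAPDH pH 7 20.070; GAPDH pH 9 20.580
ΔCt(pH 7) = 20.465 − 20.070 = 0.395
ΔCt(pH 9) = 19.640 − 20.580 = -0.940
ΔΔCt = -0.940 − 0.395 = -1.335
Fold change = 2^(−(-1.335)) = 2^1.335 = 2.5228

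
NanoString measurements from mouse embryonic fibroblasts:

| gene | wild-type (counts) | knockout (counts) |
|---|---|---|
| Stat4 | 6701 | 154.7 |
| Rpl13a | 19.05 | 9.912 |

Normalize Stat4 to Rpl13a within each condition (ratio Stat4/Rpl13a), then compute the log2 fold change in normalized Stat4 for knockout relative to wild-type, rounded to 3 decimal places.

Stat4/Rpl13a (wild-type) = 6701 / 19.05 = 351.76
Stat4/Rpl13a (knockout) = 154.7 / 9.912 = 15.607
Fold change = 15.607 / 351.76 = 0.0444
log2(0.0444) = -4.4943

-4.494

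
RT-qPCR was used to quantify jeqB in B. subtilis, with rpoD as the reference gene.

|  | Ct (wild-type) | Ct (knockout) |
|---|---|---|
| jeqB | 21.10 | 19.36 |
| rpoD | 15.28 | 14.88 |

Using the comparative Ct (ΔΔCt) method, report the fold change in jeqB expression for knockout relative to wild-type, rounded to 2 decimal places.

ΔCt(wild-type) = 21.100 − 15.280 = 5.820
ΔCt(knockout) = 19.360 − 14.880 = 4.480
ΔΔCt = 4.480 − 5.820 = -1.340
Fold change = 2^(−(-1.340)) = 2^1.340 = 2.532

2.53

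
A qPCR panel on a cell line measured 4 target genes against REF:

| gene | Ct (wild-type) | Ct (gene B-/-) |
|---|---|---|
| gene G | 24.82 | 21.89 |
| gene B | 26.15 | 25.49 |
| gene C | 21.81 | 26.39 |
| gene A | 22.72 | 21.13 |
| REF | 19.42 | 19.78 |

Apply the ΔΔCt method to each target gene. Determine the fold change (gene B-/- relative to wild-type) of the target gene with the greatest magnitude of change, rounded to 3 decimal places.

gene G: ΔΔCt = (21.89−19.78) − (24.82−19.42) = 2.11 − 5.40 = -3.29; fold change = 2^3.29 = 9.781
gene B: ΔΔCt = (25.49−19.78) − (26.15−19.42) = 5.71 − 6.73 = -1.02; fold change = 2^1.02 = 2.028
gene C: ΔΔCt = (26.39−19.78) − (21.81−19.42) = 6.61 − 2.39 = 4.22; fold change = 2^-4.22 = 0.054
gene A: ΔΔCt = (21.13−19.78) − (22.72−19.42) = 1.35 − 3.30 = -1.95; fold change = 2^1.95 = 3.864
gene C has the largest |ΔΔCt| = 4.22.

0.054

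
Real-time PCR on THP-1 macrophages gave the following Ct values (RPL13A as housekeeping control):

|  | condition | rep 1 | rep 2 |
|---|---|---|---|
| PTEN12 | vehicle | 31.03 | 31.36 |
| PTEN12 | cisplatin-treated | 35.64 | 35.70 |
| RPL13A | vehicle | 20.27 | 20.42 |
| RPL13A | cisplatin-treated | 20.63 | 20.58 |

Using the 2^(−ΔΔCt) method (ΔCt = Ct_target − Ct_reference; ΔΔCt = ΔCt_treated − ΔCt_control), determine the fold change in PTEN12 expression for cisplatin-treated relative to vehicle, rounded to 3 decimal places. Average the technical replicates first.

Mean Ct: PTEN12 vehicle 31.195; PTEN12 cisplatin-treated 35.670; RPL13A vehicle 20.345; RPL13A cisplatin-treated 20.605
ΔCt(vehicle) = 31.195 − 20.345 = 10.850
ΔCt(cisplatin-treated) = 35.670 − 20.605 = 15.065
ΔΔCt = 15.065 − 10.850 = 4.215
Fold change = 2^(−4.215) = 0.0538

0.054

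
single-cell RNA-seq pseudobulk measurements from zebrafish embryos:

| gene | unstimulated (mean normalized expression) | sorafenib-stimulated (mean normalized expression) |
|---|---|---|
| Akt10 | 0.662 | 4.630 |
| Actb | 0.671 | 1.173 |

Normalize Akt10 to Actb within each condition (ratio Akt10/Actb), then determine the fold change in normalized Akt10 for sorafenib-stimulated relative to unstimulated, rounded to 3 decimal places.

Akt10/Actb (unstimulated) = 0.662 / 0.671 = 0.98659
Akt10/Actb (sorafenib-stimulated) = 4.630 / 1.173 = 3.9471
Fold change = 3.9471 / 0.98659 = 4.0008

4.001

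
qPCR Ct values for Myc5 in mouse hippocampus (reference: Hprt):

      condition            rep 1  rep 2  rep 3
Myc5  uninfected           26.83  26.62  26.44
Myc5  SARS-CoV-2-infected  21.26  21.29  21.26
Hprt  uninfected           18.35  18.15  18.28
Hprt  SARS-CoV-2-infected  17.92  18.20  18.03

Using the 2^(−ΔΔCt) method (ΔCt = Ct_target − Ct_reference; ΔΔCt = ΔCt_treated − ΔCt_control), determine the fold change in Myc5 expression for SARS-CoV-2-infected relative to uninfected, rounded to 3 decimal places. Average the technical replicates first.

35.506

Mean Ct: Myc5 uninfected 26.630; Myc5 SARS-CoV-2-infected 21.270; Hprt uninfected 18.260; Hprt SARS-CoV-2-infected 18.050
ΔCt(uninfected) = 26.630 − 18.260 = 8.370
ΔCt(SARS-CoV-2-infected) = 21.270 − 18.050 = 3.220
ΔΔCt = 3.220 − 8.370 = -5.150
Fold change = 2^(−(-5.150)) = 2^5.150 = 35.5062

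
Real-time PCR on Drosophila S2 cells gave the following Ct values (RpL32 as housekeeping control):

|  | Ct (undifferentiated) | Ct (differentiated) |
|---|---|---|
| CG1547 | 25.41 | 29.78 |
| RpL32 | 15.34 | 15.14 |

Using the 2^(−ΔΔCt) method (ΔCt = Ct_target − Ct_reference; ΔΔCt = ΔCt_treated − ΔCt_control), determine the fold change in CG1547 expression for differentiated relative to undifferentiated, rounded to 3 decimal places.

ΔCt(undifferentiated) = 25.410 − 15.340 = 10.070
ΔCt(differentiated) = 29.780 − 15.140 = 14.640
ΔΔCt = 14.640 − 10.070 = 4.570
Fold change = 2^(−4.570) = 0.0421

0.042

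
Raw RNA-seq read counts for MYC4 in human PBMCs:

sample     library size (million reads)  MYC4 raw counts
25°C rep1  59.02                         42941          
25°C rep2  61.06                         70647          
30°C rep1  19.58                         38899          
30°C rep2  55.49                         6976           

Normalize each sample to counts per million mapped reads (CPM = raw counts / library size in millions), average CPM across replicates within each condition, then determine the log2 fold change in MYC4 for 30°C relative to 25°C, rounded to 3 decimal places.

0.165

CPM(25°C rep1) = 42941 / 59.02 = 727.5669
CPM(25°C rep2) = 70647 / 61.06 = 1157.0095
CPM(30°C rep1) = 38899 / 19.58 = 1986.6701
CPM(30°C rep2) = 6976 / 55.49 = 125.7163
mean CPM(25°C) = 942.2882; mean CPM(30°C) = 1056.1932
Fold change = 1056.1932 / 942.2882 = 1.12088
log2(1.12088) = 0.1646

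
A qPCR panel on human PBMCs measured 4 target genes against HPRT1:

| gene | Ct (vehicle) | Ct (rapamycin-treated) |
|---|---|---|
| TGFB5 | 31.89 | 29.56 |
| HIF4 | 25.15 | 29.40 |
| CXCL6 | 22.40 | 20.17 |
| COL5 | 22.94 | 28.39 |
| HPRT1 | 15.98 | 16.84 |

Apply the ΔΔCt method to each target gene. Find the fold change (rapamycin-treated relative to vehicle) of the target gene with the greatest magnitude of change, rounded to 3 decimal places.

0.042

TGFB5: ΔΔCt = (29.56−16.84) − (31.89−15.98) = 12.72 − 15.91 = -3.19; fold change = 2^3.19 = 9.126
HIF4: ΔΔCt = (29.40−16.84) − (25.15−15.98) = 12.56 − 9.17 = 3.39; fold change = 2^-3.39 = 0.095
CXCL6: ΔΔCt = (20.17−16.84) − (22.40−15.98) = 3.33 − 6.42 = -3.09; fold change = 2^3.09 = 8.515
COL5: ΔΔCt = (28.39−16.84) − (22.94−15.98) = 11.55 − 6.96 = 4.59; fold change = 2^-4.59 = 0.042
COL5 has the largest |ΔΔCt| = 4.59.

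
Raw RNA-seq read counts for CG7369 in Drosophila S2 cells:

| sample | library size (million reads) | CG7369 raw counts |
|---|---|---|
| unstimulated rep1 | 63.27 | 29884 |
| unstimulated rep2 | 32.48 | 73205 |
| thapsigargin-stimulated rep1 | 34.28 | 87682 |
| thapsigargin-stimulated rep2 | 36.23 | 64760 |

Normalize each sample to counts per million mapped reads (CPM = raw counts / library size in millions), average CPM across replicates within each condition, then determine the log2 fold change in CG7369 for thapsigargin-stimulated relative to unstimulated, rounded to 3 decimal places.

CPM(unstimulated rep1) = 29884 / 63.27 = 472.3250
CPM(unstimulated rep2) = 73205 / 32.48 = 2253.8485
CPM(thapsigargin-stimulated rep1) = 87682 / 34.28 = 2557.8180
CPM(thapsigargin-stimulated rep2) = 64760 / 36.23 = 1787.4689
mean CPM(unstimulated) = 1363.0867; mean CPM(thapsigargin-stimulated) = 2172.6435
Fold change = 2172.6435 / 1363.0867 = 1.59391
log2(1.59391) = 0.6726

0.673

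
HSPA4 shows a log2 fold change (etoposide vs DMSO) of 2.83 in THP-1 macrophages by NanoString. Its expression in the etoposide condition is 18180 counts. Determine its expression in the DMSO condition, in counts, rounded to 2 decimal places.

Fold change = 2^(2.83) = 7.1107
DMSO expression = 18180 / 7.1107 = 2556.70

2556.70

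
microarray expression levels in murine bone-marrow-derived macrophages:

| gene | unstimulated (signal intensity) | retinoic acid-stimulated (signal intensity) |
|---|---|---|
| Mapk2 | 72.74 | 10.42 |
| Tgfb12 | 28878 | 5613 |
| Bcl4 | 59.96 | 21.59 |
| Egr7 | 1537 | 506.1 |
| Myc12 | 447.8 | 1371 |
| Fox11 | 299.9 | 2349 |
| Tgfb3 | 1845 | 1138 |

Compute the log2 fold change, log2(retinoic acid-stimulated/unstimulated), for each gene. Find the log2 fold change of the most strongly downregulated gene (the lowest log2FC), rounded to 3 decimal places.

-2.803

log2(10.42/72.74) = -2.803  (Mapk2)
log2(5613/28878) = -2.363  (Tgfb12)
log2(21.59/59.96) = -1.474  (Bcl4)
log2(506.1/1537) = -1.603  (Egr7)
log2(1371/447.8) = 1.614  (Myc12)
log2(2349/299.9) = 2.969  (Fox11)
log2(1138/1845) = -0.697  (Tgfb3)
Mapk2 is most strongly downregulated.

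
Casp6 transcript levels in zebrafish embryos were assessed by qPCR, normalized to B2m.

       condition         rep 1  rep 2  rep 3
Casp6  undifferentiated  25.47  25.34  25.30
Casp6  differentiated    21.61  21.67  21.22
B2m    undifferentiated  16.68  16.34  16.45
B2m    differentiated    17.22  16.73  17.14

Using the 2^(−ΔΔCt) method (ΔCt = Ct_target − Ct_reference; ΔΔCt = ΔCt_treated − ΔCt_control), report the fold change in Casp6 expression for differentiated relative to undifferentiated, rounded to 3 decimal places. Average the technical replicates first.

21.259

Mean Ct: Casp6 undifferentiated 25.370; Casp6 differentiated 21.500; B2m undifferentiated 16.490; B2m differentiated 17.030
ΔCt(undifferentiated) = 25.370 − 16.490 = 8.880
ΔCt(differentiated) = 21.500 − 17.030 = 4.470
ΔΔCt = 4.470 − 8.880 = -4.410
Fold change = 2^(−(-4.410)) = 2^4.410 = 21.2590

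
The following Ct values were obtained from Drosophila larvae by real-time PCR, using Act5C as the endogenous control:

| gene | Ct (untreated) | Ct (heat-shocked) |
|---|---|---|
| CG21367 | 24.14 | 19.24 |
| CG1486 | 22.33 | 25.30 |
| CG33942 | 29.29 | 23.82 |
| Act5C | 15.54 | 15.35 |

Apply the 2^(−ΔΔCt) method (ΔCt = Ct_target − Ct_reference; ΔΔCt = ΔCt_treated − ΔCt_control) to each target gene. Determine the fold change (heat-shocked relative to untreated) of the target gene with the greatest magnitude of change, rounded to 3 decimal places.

CG21367: ΔΔCt = (19.24−15.35) − (24.14−15.54) = 3.89 − 8.60 = -4.71; fold change = 2^4.71 = 26.173
CG1486: ΔΔCt = (25.30−15.35) − (22.33−15.54) = 9.95 − 6.79 = 3.16; fold change = 2^-3.16 = 0.112
CG33942: ΔΔCt = (23.82−15.35) − (29.29−15.54) = 8.47 − 13.75 = -5.28; fold change = 2^5.28 = 38.854
CG33942 has the largest |ΔΔCt| = 5.28.

38.854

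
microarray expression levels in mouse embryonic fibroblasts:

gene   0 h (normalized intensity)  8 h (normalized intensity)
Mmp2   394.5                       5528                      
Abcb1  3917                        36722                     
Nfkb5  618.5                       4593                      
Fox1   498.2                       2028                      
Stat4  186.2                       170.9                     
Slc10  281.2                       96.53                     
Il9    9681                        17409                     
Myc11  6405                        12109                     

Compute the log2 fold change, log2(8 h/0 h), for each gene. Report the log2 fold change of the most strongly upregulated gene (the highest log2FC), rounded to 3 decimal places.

log2(5528/394.5) = 3.809  (Mmp2)
log2(36722/3917) = 3.229  (Abcb1)
log2(4593/618.5) = 2.893  (Nfkb5)
log2(2028/498.2) = 2.025  (Fox1)
log2(170.9/186.2) = -0.124  (Stat4)
log2(96.53/281.2) = -1.543  (Slc10)
log2(17409/9681) = 0.847  (Il9)
log2(12109/6405) = 0.919  (Myc11)
Mmp2 is most strongly upregulated.

3.809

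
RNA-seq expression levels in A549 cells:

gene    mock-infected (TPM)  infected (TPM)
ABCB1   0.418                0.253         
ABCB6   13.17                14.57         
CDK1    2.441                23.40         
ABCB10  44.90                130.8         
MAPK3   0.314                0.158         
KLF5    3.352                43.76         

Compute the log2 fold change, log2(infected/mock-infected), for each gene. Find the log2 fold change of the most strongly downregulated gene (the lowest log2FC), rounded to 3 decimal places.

log2(0.253/0.418) = -0.724  (ABCB1)
log2(14.57/13.17) = 0.146  (ABCB6)
log2(23.40/2.441) = 3.261  (CDK1)
log2(130.8/44.90) = 1.543  (ABCB10)
log2(0.158/0.314) = -0.991  (MAPK3)
log2(43.76/3.352) = 3.707  (KLF5)
MAPK3 is most strongly downregulated.

-0.991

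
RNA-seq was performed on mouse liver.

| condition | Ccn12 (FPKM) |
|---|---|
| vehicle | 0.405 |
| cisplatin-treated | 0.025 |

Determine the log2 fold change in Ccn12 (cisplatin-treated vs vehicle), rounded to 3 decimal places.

Fold change = 0.025 / 0.405 = 0.0617
log2(0.0617) = -4.0179

-4.018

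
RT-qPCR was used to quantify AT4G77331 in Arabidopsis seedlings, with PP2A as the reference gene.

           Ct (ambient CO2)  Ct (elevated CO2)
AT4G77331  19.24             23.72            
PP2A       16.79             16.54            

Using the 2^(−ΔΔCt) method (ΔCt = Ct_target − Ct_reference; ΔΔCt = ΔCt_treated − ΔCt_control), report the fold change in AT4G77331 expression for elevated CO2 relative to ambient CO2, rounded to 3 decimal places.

0.038

ΔCt(ambient CO2) = 19.240 − 16.790 = 2.450
ΔCt(elevated CO2) = 23.720 − 16.540 = 7.180
ΔΔCt = 7.180 − 2.450 = 4.730
Fold change = 2^(−4.730) = 0.0377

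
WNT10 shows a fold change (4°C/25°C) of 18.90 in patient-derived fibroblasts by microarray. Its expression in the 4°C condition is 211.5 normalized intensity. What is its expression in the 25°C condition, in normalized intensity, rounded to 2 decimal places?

25°C expression = 211.5 / 18.90 = 11.19

11.19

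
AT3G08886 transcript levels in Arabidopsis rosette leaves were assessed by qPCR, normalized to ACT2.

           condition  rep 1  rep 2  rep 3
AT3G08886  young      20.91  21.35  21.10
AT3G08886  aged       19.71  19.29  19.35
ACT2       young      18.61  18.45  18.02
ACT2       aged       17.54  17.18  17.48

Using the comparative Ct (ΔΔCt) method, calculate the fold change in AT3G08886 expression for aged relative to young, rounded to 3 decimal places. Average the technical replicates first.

1.636

Mean Ct: AT3G08886 young 21.120; AT3G08886 aged 19.450; ACT2 young 18.360; ACT2 aged 17.400
ΔCt(young) = 21.120 − 18.360 = 2.760
ΔCt(aged) = 19.450 − 17.400 = 2.050
ΔΔCt = 2.050 − 2.760 = -0.710
Fold change = 2^(−(-0.710)) = 2^0.710 = 1.6358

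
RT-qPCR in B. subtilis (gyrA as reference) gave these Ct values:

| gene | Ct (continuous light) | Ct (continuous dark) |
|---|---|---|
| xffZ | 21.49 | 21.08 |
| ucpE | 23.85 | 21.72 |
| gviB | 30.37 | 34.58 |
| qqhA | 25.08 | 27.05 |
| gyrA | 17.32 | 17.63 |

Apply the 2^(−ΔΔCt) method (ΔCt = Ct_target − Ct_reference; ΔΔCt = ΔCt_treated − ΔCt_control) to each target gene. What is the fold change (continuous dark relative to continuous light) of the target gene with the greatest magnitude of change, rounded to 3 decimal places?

xffZ: ΔΔCt = (21.08−17.63) − (21.49−17.32) = 3.45 − 4.17 = -0.72; fold change = 2^0.72 = 1.647
ucpE: ΔΔCt = (21.72−17.63) − (23.85−17.32) = 4.09 − 6.53 = -2.44; fold change = 2^2.44 = 5.426
gviB: ΔΔCt = (34.58−17.63) − (30.37−17.32) = 16.95 − 13.05 = 3.90; fold change = 2^-3.90 = 0.067
qqhA: ΔΔCt = (27.05−17.63) − (25.08−17.32) = 9.42 − 7.76 = 1.66; fold change = 2^-1.66 = 0.316
gviB has the largest |ΔΔCt| = 3.90.

0.067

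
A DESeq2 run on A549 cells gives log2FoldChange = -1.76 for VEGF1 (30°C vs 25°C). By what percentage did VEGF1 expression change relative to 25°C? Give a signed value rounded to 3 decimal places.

-70.475%

Fold change = 2^(-1.76) = 0.2952
Percent change = (FC − 1) × 100% = (0.2952 − 1) × 100 = -70.475%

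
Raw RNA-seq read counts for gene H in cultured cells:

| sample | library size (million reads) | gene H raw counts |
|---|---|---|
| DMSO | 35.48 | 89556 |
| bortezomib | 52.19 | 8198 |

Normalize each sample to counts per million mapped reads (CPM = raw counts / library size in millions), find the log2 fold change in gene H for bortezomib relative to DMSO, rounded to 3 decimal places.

CPM(DMSO) = 89556 / 35.48 = 2524.1263
CPM(bortezomib) = 8198 / 52.19 = 157.0799
Fold change = 157.0799 / 2524.1263 = 0.06223
log2(0.06223) = -4.0062

-4.006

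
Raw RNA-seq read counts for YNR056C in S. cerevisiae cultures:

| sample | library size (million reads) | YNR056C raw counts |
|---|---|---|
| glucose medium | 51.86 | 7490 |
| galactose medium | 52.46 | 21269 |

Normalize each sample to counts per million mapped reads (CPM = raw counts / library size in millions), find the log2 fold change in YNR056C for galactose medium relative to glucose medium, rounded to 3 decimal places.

CPM(glucose medium) = 7490 / 51.86 = 144.4273
CPM(galactose medium) = 21269 / 52.46 = 405.4327
Fold change = 405.4327 / 144.4273 = 2.80717
log2(2.80717) = 1.4891

1.489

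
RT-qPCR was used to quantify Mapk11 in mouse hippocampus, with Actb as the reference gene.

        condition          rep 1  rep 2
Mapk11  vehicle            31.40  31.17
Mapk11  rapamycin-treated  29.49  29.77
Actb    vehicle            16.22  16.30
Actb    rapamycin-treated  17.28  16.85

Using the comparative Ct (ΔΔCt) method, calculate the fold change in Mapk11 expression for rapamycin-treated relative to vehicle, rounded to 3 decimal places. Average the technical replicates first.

5.502

Mean Ct: Mapk11 vehicle 31.285; Mapk11 rapamycin-treated 29.630; Actb vehicle 16.260; Actb rapamycin-treated 17.065
ΔCt(vehicle) = 31.285 − 16.260 = 15.025
ΔCt(rapamycin-treated) = 29.630 − 17.065 = 12.565
ΔΔCt = 12.565 − 15.025 = -2.460
Fold change = 2^(−(-2.460)) = 2^2.460 = 5.5022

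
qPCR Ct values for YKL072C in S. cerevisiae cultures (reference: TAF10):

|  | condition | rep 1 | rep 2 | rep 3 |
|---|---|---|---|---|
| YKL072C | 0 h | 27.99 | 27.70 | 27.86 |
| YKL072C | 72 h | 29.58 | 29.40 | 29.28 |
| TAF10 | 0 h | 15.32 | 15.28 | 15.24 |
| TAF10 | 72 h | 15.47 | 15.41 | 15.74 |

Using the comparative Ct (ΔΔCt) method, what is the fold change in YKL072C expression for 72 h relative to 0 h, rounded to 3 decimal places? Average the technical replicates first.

Mean Ct: YKL072C 0 h 27.850; YKL072C 72 h 29.420; TAF10 0 h 15.280; TAF10 72 h 15.540
ΔCt(0 h) = 27.850 − 15.280 = 12.570
ΔCt(72 h) = 29.420 − 15.540 = 13.880
ΔΔCt = 13.880 − 12.570 = 1.310
Fold change = 2^(−1.310) = 0.4033

0.403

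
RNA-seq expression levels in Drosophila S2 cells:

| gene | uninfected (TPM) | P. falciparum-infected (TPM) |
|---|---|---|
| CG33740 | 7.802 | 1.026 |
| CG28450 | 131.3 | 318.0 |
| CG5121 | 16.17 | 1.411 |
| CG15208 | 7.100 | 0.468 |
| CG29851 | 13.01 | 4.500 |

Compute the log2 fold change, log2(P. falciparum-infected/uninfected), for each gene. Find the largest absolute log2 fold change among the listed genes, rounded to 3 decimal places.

3.923

log2(1.026/7.802) = -2.927  (CG33740)
log2(318.0/131.3) = 1.276  (CG28450)
log2(1.411/16.17) = -3.519  (CG5121)
log2(0.468/7.100) = -3.923  (CG15208)
log2(4.500/13.01) = -1.532  (CG29851)
The largest magnitude belongs to CG15208.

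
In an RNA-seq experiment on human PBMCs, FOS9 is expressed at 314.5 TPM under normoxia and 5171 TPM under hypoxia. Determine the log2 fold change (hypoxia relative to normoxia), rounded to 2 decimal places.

4.04

Fold change = 5171 / 314.5 = 16.4420
log2(16.4420) = 4.039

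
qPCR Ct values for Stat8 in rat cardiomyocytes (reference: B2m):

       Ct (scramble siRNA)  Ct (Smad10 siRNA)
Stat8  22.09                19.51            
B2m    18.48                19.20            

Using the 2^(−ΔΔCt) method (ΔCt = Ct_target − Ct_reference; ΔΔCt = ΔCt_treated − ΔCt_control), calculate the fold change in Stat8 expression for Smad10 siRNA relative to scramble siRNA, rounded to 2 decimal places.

9.85

ΔCt(scramble siRNA) = 22.090 − 18.480 = 3.610
ΔCt(Smad10 siRNA) = 19.510 − 19.200 = 0.310
ΔΔCt = 0.310 − 3.610 = -3.300
Fold change = 2^(−(-3.300)) = 2^3.300 = 9.849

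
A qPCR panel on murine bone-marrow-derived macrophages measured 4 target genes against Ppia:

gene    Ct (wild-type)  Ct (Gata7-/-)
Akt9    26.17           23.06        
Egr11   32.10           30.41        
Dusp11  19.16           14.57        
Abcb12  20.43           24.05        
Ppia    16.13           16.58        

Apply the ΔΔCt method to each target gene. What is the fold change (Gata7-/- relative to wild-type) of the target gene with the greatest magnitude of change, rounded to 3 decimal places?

Akt9: ΔΔCt = (23.06−16.58) − (26.17−16.13) = 6.48 − 10.04 = -3.56; fold change = 2^3.56 = 11.794
Egr11: ΔΔCt = (30.41−16.58) − (32.10−16.13) = 13.83 − 15.97 = -2.14; fold change = 2^2.14 = 4.408
Dusp11: ΔΔCt = (14.57−16.58) − (19.16−16.13) = -2.01 − 3.03 = -5.04; fold change = 2^5.04 = 32.900
Abcb12: ΔΔCt = (24.05−16.58) − (20.43−16.13) = 7.47 − 4.30 = 3.17; fold change = 2^-3.17 = 0.111
Dusp11 has the largest |ΔΔCt| = 5.04.

32.900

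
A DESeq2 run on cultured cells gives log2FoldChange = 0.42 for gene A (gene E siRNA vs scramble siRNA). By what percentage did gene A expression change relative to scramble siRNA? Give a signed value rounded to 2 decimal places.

Fold change = 2^(0.42) = 1.3379
Percent change = (FC − 1) × 100% = (1.3379 − 1) × 100 = 33.79%

33.79%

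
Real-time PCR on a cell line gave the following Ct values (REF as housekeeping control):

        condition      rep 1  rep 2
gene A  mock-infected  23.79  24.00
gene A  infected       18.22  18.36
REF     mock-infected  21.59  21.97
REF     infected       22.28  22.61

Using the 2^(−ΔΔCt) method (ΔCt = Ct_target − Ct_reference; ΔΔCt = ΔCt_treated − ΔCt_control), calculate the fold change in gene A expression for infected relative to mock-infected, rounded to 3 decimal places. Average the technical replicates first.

77.172

Mean Ct: gene A mock-infected 23.895; gene A infected 18.290; REF mock-infected 21.780; REF infected 22.445
ΔCt(mock-infected) = 23.895 − 21.780 = 2.115
ΔCt(infected) = 18.290 − 22.445 = -4.155
ΔΔCt = -4.155 − 2.115 = -6.270
Fold change = 2^(−(-6.270)) = 2^6.270 = 77.1717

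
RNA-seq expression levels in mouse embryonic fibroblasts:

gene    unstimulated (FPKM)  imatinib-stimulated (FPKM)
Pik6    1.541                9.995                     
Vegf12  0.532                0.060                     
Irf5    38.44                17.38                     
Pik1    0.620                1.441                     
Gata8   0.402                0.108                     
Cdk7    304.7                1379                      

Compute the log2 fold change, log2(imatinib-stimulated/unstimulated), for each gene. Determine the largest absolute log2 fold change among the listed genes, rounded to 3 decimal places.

log2(9.995/1.541) = 2.697  (Pik6)
log2(0.060/0.532) = -3.148  (Vegf12)
log2(17.38/38.44) = -1.145  (Irf5)
log2(1.441/0.620) = 1.217  (Pik1)
log2(0.108/0.402) = -1.896  (Gata8)
log2(1379/304.7) = 2.178  (Cdk7)
The largest magnitude belongs to Vegf12.

3.148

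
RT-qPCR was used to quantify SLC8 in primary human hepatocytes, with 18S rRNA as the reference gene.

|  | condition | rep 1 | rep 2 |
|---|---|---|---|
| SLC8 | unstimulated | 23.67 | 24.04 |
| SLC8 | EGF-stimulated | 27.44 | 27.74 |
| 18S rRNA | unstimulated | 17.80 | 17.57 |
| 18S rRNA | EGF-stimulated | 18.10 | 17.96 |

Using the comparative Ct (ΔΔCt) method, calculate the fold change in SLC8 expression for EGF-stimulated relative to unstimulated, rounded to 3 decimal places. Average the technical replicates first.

0.095

Mean Ct: SLC8 unstimulated 23.855; SLC8 EGF-stimulated 27.590; 18S rRNA unstimulated 17.685; 18S rRNA EGF-stimulated 18.030
ΔCt(unstimulated) = 23.855 − 17.685 = 6.170
ΔCt(EGF-stimulated) = 27.590 − 18.030 = 9.560
ΔΔCt = 9.560 − 6.170 = 3.390
Fold change = 2^(−3.390) = 0.0954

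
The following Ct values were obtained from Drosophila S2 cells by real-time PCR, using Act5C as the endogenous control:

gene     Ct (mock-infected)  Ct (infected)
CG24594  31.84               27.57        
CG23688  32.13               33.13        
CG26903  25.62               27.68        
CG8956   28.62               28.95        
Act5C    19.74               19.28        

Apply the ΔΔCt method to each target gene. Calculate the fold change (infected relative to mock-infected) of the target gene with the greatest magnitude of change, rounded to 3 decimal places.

14.026

CG24594: ΔΔCt = (27.57−19.28) − (31.84−19.74) = 8.29 − 12.10 = -3.81; fold change = 2^3.81 = 14.026
CG23688: ΔΔCt = (33.13−19.28) − (32.13−19.74) = 13.85 − 12.39 = 1.46; fold change = 2^-1.46 = 0.363
CG26903: ΔΔCt = (27.68−19.28) − (25.62−19.74) = 8.40 − 5.88 = 2.52; fold change = 2^-2.52 = 0.174
CG8956: ΔΔCt = (28.95−19.28) − (28.62−19.74) = 9.67 − 8.88 = 0.79; fold change = 2^-0.79 = 0.578
CG24594 has the largest |ΔΔCt| = 3.81.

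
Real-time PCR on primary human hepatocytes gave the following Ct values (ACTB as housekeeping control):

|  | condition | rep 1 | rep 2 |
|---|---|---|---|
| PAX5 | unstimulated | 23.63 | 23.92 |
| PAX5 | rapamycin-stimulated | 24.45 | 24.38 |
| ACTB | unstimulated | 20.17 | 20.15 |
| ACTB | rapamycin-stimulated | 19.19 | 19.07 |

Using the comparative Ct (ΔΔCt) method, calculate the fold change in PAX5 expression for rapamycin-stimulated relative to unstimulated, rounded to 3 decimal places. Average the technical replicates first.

Mean Ct: PAX5 unstimulated 23.775; PAX5 rapamycin-stimulated 24.415; ACTB unstimulated 20.160; ACTB rapamycin-stimulated 19.130
ΔCt(unstimulated) = 23.775 − 20.160 = 3.615
ΔCt(rapamycin-stimulated) = 24.415 − 19.130 = 5.285
ΔΔCt = 5.285 − 3.615 = 1.670
Fold change = 2^(−1.670) = 0.3143

0.314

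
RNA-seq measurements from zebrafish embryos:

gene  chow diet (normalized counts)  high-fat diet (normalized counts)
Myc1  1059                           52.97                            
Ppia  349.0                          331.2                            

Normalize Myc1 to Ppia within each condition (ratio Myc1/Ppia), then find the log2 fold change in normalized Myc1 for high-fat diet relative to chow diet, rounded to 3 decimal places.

-4.246

Myc1/Ppia (chow diet) = 1059 / 349.0 = 3.0344
Myc1/Ppia (high-fat diet) = 52.97 / 331.2 = 0.15993
Fold change = 0.15993 / 3.0344 = 0.0527
log2(0.0527) = -4.2459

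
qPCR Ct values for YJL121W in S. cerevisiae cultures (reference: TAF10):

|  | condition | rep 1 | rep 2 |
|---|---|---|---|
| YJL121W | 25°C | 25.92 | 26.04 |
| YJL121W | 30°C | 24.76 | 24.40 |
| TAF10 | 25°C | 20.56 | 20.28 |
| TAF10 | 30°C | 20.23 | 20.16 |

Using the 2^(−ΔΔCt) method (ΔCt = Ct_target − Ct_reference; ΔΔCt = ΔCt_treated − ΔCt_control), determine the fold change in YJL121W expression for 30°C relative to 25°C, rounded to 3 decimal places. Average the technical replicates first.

2.258

Mean Ct: YJL121W 25°C 25.980; YJL121W 30°C 24.580; TAF10 25°C 20.420; TAF10 30°C 20.195
ΔCt(25°C) = 25.980 − 20.420 = 5.560
ΔCt(30°C) = 24.580 − 20.195 = 4.385
ΔΔCt = 4.385 − 5.560 = -1.175
Fold change = 2^(−(-1.175)) = 2^1.175 = 2.2579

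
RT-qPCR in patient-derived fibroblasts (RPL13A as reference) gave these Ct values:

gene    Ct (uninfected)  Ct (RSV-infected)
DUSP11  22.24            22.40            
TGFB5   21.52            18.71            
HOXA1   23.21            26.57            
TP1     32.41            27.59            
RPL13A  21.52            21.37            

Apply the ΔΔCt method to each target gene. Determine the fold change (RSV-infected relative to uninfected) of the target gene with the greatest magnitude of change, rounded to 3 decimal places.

25.457

DUSP11: ΔΔCt = (22.40−21.37) − (22.24−21.52) = 1.03 − 0.72 = 0.31; fold change = 2^-0.31 = 0.807
TGFB5: ΔΔCt = (18.71−21.37) − (21.52−21.52) = -2.66 − 0.00 = -2.66; fold change = 2^2.66 = 6.320
HOXA1: ΔΔCt = (26.57−21.37) − (23.21−21.52) = 5.20 − 1.69 = 3.51; fold change = 2^-3.51 = 0.088
TP1: ΔΔCt = (27.59−21.37) − (32.41−21.52) = 6.22 − 10.89 = -4.67; fold change = 2^4.67 = 25.457
TP1 has the largest |ΔΔCt| = 4.67.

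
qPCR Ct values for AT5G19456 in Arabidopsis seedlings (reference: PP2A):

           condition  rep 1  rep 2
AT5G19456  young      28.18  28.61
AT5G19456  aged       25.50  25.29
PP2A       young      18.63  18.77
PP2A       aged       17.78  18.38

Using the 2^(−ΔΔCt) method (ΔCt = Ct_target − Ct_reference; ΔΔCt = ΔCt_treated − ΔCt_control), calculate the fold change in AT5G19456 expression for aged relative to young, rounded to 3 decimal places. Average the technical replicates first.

5.205

Mean Ct: AT5G19456 young 28.395; AT5G19456 aged 25.395; PP2A young 18.700; PP2A aged 18.080
ΔCt(young) = 28.395 − 18.700 = 9.695
ΔCt(aged) = 25.395 − 18.080 = 7.315
ΔΔCt = 7.315 − 9.695 = -2.380
Fold change = 2^(−(-2.380)) = 2^2.380 = 5.2054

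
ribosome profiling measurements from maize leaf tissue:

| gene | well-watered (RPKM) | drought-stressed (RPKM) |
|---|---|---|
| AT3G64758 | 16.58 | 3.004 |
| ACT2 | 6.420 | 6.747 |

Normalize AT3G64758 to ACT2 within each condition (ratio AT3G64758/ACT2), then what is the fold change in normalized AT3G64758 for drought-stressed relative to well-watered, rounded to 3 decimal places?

AT3G64758/ACT2 (well-watered) = 16.58 / 6.420 = 2.5826
AT3G64758/ACT2 (drought-stressed) = 3.004 / 6.747 = 0.44523
Fold change = 0.44523 / 2.5826 = 0.1724

0.172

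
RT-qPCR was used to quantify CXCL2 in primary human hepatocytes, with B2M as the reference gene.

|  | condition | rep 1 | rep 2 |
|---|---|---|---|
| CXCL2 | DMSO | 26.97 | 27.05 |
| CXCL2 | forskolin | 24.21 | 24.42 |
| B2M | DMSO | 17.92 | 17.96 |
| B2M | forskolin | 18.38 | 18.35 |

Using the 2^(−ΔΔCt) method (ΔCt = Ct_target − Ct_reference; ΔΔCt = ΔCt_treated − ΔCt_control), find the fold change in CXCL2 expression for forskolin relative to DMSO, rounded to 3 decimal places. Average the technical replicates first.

8.694

Mean Ct: CXCL2 DMSO 27.010; CXCL2 forskolin 24.315; B2M DMSO 17.940; B2M forskolin 18.365
ΔCt(DMSO) = 27.010 − 17.940 = 9.070
ΔCt(forskolin) = 24.315 − 18.365 = 5.950
ΔΔCt = 5.950 − 9.070 = -3.120
Fold change = 2^(−(-3.120)) = 2^3.120 = 8.6939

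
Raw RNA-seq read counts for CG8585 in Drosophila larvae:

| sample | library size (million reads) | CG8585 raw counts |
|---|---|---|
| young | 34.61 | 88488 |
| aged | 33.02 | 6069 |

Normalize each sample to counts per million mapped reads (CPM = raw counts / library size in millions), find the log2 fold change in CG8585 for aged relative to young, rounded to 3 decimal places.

CPM(young) = 88488 / 34.61 = 2556.7177
CPM(aged) = 6069 / 33.02 = 183.7977
Fold change = 183.7977 / 2556.7177 = 0.07189
log2(0.07189) = -3.7981

-3.798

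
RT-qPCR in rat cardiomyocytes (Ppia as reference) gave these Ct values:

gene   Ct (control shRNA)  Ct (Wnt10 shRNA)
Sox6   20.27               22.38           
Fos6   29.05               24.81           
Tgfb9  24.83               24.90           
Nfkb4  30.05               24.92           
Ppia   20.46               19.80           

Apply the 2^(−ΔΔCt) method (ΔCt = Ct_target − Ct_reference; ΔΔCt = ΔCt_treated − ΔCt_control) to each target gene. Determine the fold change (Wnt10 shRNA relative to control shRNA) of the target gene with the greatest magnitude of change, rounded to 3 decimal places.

22.162

Sox6: ΔΔCt = (22.38−19.80) − (20.27−20.46) = 2.58 − (-0.19) = 2.77; fold change = 2^-2.77 = 0.147
Fos6: ΔΔCt = (24.81−19.80) − (29.05−20.46) = 5.01 − 8.59 = -3.58; fold change = 2^3.58 = 11.959
Tgfb9: ΔΔCt = (24.90−19.80) − (24.83−20.46) = 5.10 − 4.37 = 0.73; fold change = 2^-0.73 = 0.603
Nfkb4: ΔΔCt = (24.92−19.80) − (30.05−20.46) = 5.12 − 9.59 = -4.47; fold change = 2^4.47 = 22.162
Nfkb4 has the largest |ΔΔCt| = 4.47.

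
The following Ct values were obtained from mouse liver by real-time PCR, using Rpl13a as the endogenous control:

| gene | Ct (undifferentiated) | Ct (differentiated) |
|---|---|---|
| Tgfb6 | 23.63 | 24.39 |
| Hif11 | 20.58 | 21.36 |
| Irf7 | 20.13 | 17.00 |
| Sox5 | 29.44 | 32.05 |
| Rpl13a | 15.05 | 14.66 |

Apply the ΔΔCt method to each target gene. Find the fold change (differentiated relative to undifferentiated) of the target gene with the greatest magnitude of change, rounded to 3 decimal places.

Tgfb6: ΔΔCt = (24.39−14.66) − (23.63−15.05) = 9.73 − 8.58 = 1.15; fold change = 2^-1.15 = 0.451
Hif11: ΔΔCt = (21.36−14.66) − (20.58−15.05) = 6.70 − 5.53 = 1.17; fold change = 2^-1.17 = 0.444
Irf7: ΔΔCt = (17.00−14.66) − (20.13−15.05) = 2.34 − 5.08 = -2.74; fold change = 2^2.74 = 6.681
Sox5: ΔΔCt = (32.05−14.66) − (29.44−15.05) = 17.39 − 14.39 = 3.00; fold change = 2^-3.00 = 0.125
Sox5 has the largest |ΔΔCt| = 3.00.

0.125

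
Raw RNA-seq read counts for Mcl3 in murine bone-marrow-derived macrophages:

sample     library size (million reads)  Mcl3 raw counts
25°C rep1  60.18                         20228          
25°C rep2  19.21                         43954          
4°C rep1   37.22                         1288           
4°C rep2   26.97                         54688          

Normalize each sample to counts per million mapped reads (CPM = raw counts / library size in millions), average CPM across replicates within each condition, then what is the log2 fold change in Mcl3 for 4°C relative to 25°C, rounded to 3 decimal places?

CPM(25°C rep1) = 20228 / 60.18 = 336.1250
CPM(25°C rep2) = 43954 / 19.21 = 2288.0791
CPM(4°C rep1) = 1288 / 37.22 = 34.6051
CPM(4°C rep2) = 54688 / 26.97 = 2027.7345
mean CPM(25°C) = 1312.1020; mean CPM(4°C) = 1031.1698
Fold change = 1031.1698 / 1312.1020 = 0.78589
log2(0.78589) = -0.3476

-0.348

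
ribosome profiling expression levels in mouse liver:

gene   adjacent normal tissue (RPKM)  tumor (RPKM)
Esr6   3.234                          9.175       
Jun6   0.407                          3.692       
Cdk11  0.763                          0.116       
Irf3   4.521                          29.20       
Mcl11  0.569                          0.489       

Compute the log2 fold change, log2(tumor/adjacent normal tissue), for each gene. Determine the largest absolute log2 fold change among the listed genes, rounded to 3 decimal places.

3.181

log2(9.175/3.234) = 1.504  (Esr6)
log2(3.692/0.407) = 3.181  (Jun6)
log2(0.116/0.763) = -2.718  (Cdk11)
log2(29.20/4.521) = 2.691  (Irf3)
log2(0.489/0.569) = -0.219  (Mcl11)
The largest magnitude belongs to Jun6.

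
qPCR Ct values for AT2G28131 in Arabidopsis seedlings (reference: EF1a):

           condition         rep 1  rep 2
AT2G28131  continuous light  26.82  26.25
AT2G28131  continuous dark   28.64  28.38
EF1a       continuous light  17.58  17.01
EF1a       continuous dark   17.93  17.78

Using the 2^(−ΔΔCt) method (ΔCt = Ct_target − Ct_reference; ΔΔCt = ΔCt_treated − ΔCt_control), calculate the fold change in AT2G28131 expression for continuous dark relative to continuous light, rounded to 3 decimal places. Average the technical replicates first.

Mean Ct: AT2G28131 continuous light 26.535; AT2G28131 continuous dark 28.510; EF1a continuous light 17.295; EF1a continuous dark 17.855
ΔCt(continuous light) = 26.535 − 17.295 = 9.240
ΔCt(continuous dark) = 28.510 − 17.855 = 10.655
ΔΔCt = 10.655 − 9.240 = 1.415
Fold change = 2^(−1.415) = 0.3750

0.375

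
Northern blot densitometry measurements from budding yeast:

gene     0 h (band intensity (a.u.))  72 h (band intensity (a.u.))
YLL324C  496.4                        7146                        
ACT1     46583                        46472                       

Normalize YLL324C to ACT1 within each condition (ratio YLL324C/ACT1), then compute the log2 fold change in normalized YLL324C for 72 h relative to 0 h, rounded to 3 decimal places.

3.851

YLL324C/ACT1 (0 h) = 496.4 / 46583 = 0.010656
YLL324C/ACT1 (72 h) = 7146 / 46472 = 0.15377
Fold change = 0.15377 / 0.010656 = 14.4300
log2(14.4300) = 3.8510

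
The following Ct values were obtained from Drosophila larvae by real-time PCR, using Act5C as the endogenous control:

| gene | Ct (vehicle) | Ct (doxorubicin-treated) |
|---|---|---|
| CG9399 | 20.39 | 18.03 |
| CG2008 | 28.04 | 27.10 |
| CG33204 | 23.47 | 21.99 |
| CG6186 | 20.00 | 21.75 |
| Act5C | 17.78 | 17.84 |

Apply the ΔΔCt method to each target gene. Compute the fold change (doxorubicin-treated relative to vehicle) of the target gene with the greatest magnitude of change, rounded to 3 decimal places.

CG9399: ΔΔCt = (18.03−17.84) − (20.39−17.78) = 0.19 − 2.61 = -2.42; fold change = 2^2.42 = 5.352
CG2008: ΔΔCt = (27.10−17.84) − (28.04−17.78) = 9.26 − 10.26 = -1.00; fold change = 2^1.00 = 2.000
CG33204: ΔΔCt = (21.99−17.84) − (23.47−17.78) = 4.15 − 5.69 = -1.54; fold change = 2^1.54 = 2.908
CG6186: ΔΔCt = (21.75−17.84) − (20.00−17.78) = 3.91 − 2.22 = 1.69; fold change = 2^-1.69 = 0.310
CG9399 has the largest |ΔΔCt| = 2.42.

5.352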